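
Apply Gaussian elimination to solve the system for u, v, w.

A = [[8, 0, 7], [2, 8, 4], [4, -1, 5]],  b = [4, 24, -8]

Forward elimination on [A|b]:
R2 <- R2 - (1/4)*R1:  [   0    8  9/4   23 ]
R3 <- R3 - (1/2)*R1:  [   0   -1  3/2  -10 ]
R3 <- R3 - (-1/8)*R2:  [     0      0  57/32  -57/8 ]
Row echelon form:
[ 8  0      7  |      4 ]
[ 0  8    9/4  |     23 ]
[ 0  0  57/32  |  -57/8 ]
Back-substitution:
w = (-57/8) / (57/32) = -4
v = (23 - (9/4)*(-4)) / 8 = 4
u = (4 - (7)*(-4)) / 8 = 4

(4, 4, -4)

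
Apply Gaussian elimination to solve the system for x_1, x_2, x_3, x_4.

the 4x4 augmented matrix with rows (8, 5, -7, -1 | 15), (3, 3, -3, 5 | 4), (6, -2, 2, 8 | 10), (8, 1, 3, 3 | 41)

Forward elimination on [A|b]:
R2 <- R2 - (3/8)*R1:  [     0    9/8   -3/8   43/8  -13/8 ]
R3 <- R3 - (3/4)*R1:  [     0  -23/4   29/4   35/4   -5/4 ]
R4 <- R4 - (1)*R1:  [  0  -4  10   4  26 ]
R3 <- R3 - (-46/9)*R2:  [     0      0   16/3  326/9  -86/9 ]
R4 <- R4 - (-32/9)*R2:  [     0      0   26/3  208/9  182/9 ]
R4 <- R4 - (13/8)*R3:  [      0       0       0  -143/4   143/4 ]
Row echelon form:
[ 8    5    -7      -1  |     15 ]
[ 0  9/8  -3/8    43/8  |  -13/8 ]
[ 0    0  16/3   326/9  |  -86/9 ]
[ 0    0     0  -143/4  |  143/4 ]
Back-substitution:
x_4 = (143/4) / (-143/4) = -1
x_3 = (-86/9 - (326/9)*(-1)) / (16/3) = 5
x_2 = (-13/8 - (-3/8)*(5) - (43/8)*(-1)) / (9/8) = 5
x_1 = (15 - (5)*(5) - (-7)*(5) - (-1)*(-1)) / 8 = 3

(3, 5, 5, -1)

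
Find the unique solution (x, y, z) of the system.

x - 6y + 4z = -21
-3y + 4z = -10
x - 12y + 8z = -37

Forward elimination on [A|b]:
R3 <- R3 - (1)*R1:  [   0   -6    4  -16 ]
R3 <- R3 - (2)*R2:  [  0   0  -4   4 ]
Row echelon form:
[ 1  -6   4  |  -21 ]
[ 0  -3   4  |  -10 ]
[ 0   0  -4  |    4 ]
Back-substitution:
z = (4) / -4 = -1
y = (-10 - (4)*(-1)) / -3 = 2
x = (-21 - (-6)*(2) - (4)*(-1)) / 1 = -5

(-5, 2, -1)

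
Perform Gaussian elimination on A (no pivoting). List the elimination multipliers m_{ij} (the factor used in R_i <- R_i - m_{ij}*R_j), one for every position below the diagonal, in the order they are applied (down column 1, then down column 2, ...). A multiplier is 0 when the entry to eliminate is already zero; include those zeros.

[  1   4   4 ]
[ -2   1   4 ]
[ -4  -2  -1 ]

multipliers: -2, -4, 14/9

Forward elimination:
R2 <- R2 - (-2)*R1:  [  0   9  12 ]
R3 <- R3 - (-4)*R1:  [  0  14  15 ]
R3 <- R3 - (14/9)*R2:  [     0      0  -11/3 ]
Multipliers (in order of application): m_{21} = -2, m_{31} = -4, m_{32} = 14/9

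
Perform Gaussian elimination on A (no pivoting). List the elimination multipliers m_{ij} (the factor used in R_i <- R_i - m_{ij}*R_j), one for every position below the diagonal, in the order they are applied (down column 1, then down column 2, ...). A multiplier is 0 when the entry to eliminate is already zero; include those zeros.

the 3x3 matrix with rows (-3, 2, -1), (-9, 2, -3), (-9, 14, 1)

Forward elimination:
R2 <- R2 - (3)*R1:  [  0  -4   0 ]
R3 <- R3 - (3)*R1:  [ 0  8  4 ]
R3 <- R3 - (-2)*R2:  [ 0  0  4 ]
Multipliers (in order of application): m_{21} = 3, m_{31} = 3, m_{32} = -2

multipliers: 3, 3, -2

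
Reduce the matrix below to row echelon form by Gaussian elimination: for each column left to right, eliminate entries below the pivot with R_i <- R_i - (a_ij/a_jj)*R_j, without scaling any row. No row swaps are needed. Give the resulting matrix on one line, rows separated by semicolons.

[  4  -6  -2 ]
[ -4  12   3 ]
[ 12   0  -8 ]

REF = [4 -6 -2; 0 6 1; 0 0 -5]

Forward elimination:
R2 <- R2 - (-1)*R1:  [ 0  6  1 ]
R3 <- R3 - (3)*R1:  [  0  18  -2 ]
R3 <- R3 - (3)*R2:  [  0   0  -5 ]
Row echelon form:
[ 4  -6  -2 ]
[ 0   6   1 ]
[ 0   0  -5 ]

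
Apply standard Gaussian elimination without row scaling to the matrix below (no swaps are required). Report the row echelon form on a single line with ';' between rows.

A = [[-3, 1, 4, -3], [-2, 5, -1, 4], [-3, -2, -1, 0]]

REF = [-3 1 4 -3; 0 13/3 -11/3 6; 0 0 -98/13 93/13]

Forward elimination:
R2 <- R2 - (2/3)*R1:  [     0   13/3  -11/3      6 ]
R3 <- R3 - (1)*R1:  [  0  -3  -5   3 ]
R3 <- R3 - (-9/13)*R2:  [      0       0  -98/13   93/13 ]
Row echelon form:
[ -3     1       4     -3 ]
[  0  13/3   -11/3      6 ]
[  0     0  -98/13  93/13 ]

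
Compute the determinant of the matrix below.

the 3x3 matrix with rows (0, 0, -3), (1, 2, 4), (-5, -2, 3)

Forward elimination:
R1 <-> R2   (pivot in column 1 was zero)
[  1   2   4 ]
[  0   0  -3 ]
[ -5  -2   3 ]
R3 <- R3 - (-5)*R1:  [  0   8  23 ]
R2 <-> R3   (pivot in column 2 was zero)
[ 1  2   4 ]
[ 0  8  23 ]
[ 0  0  -3 ]
Upper-triangular form:
[ 1  2   4 ]
[ 0  8  23 ]
[ 0  0  -3 ]
det(A) = (-1)^2 * (1) * (8) * (-3) = -24  (2 row swaps -> sign +1)

det(A) = -24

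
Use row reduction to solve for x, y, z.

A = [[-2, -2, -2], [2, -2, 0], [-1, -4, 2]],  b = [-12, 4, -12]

(4, 2, 0)

Forward elimination on [A|b]:
R2 <- R2 - (-1)*R1:  [  0  -4  -2  -8 ]
R3 <- R3 - (1/2)*R1:  [  0  -3   3  -6 ]
R3 <- R3 - (3/4)*R2:  [   0    0  9/2    0 ]
Row echelon form:
[ -2  -2   -2  |  -12 ]
[  0  -4   -2  |   -8 ]
[  0   0  9/2  |    0 ]
Back-substitution:
z = (0) / (9/2) = 0
y = (-8 - (-2)*(0)) / -4 = 2
x = (-12 - (-2)*(2) - (-2)*(0)) / -2 = 4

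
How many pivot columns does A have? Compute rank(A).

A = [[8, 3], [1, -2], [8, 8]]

rank(A) = 2

Row reduction:
R2 <- R2 - (1/8)*R1:  [     0  -19/8 ]
R3 <- R3 - (1)*R1:  [ 0  5 ]
R3 <- R3 - (-40/19)*R2:  [ 0  0 ]
Row echelon form:
[ 8      3 ]
[ 0  -19/8 ]
[ 0      0 ]
Nonzero rows / pivot columns: 2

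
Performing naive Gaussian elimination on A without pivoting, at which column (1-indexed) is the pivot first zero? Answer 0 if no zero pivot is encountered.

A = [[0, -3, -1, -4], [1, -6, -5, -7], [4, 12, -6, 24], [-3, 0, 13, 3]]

first zero-pivot column = 1

Naive forward elimination:
Pivot entry (1,1) is zero but row 2 has 1 in column 1 -> naive elimination stops; a row interchange (e.g. R1 <-> R2) would be required here.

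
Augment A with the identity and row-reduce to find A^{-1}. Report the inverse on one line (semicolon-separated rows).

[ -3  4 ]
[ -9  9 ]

Gauss-Jordan on [A | I]:
R1 <- (1/-3)*R1:  [    1  -4/3  |  -1/3     0 ]
R2 <- R2 - (-9)*R1:  [  0  -3  |  -3   1 ]
R2 <- (1/-3)*R2:  [    0     1  |     1  -1/3 ]
R1 <- R1 - (-4/3)*R2:  [    1     0  |     1  -4/9 ]
Right block of [I | A^{-1}] is the inverse:
[ 1  -4/9 ]
[ 1  -1/3 ]

inverse = [1 -4/9; 1 -1/3]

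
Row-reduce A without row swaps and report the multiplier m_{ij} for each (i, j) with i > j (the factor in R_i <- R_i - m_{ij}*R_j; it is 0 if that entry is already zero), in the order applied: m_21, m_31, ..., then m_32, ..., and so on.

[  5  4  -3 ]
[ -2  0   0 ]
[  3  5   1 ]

multipliers: -2/5, 3/5, 13/8

Forward elimination:
R2 <- R2 - (-2/5)*R1:  [    0   8/5  -6/5 ]
R3 <- R3 - (3/5)*R1:  [    0  13/5  14/5 ]
R3 <- R3 - (13/8)*R2:  [    0     0  19/4 ]
Multipliers (in order of application): m_{21} = -2/5, m_{31} = 3/5, m_{32} = 13/8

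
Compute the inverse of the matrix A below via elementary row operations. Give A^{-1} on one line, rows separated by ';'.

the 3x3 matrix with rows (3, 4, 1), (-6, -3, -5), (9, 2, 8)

inverse = [14/15 2 17/15; -1/5 -1 -3/5; -1 -2 -1]

Gauss-Jordan on [A | I]:
R1 <- (1/3)*R1:  [   1  4/3  1/3  |  1/3    0    0 ]
R2 <- R2 - (-6)*R1:  [  0   5  -3  |   2   1   0 ]
R3 <- R3 - (9)*R1:  [   0  -10    5  |   -3    0    1 ]
R2 <- (1/5)*R2:  [    0     1  -3/5  |   2/5   1/5     0 ]
R1 <- R1 - (4/3)*R2:  [     1      0  17/15  |   -1/5  -4/15      0 ]
R3 <- R3 - (-10)*R2:  [  0   0  -1  |   1   2   1 ]
R3 <- (1/-1)*R3:  [  0   0   1  |  -1  -2  -1 ]
R1 <- R1 - (17/15)*R3:  [     1      0      0  |  14/15      2  17/15 ]
R2 <- R2 - (-3/5)*R3:  [    0     1     0  |  -1/5    -1  -3/5 ]
Right block of [I | A^{-1}] is the inverse:
[ 14/15   2  17/15 ]
[  -1/5  -1   -3/5 ]
[    -1  -2     -1 ]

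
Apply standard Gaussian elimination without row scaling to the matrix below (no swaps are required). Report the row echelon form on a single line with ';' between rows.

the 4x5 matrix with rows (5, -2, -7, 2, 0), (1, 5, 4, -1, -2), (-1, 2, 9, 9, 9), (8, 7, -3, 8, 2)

Forward elimination:
R2 <- R2 - (1/5)*R1:  [    0  27/5  27/5  -7/5    -2 ]
R3 <- R3 - (-1/5)*R1:  [    0   8/5  38/5  47/5     9 ]
R4 <- R4 - (8/5)*R1:  [    0  51/5  41/5  24/5     2 ]
R3 <- R3 - (8/27)*R2:  [      0       0       6  265/27  259/27 ]
R4 <- R4 - (17/9)*R2:  [    0     0    -2  67/9  52/9 ]
R4 <- R4 - (-1/3)*R3:  [      0       0       0  868/81  727/81 ]
Row echelon form:
[ 5    -2    -7       2       0 ]
[ 0  27/5  27/5    -7/5      -2 ]
[ 0     0     6  265/27  259/27 ]
[ 0     0     0  868/81  727/81 ]

REF = [5 -2 -7 2 0; 0 27/5 27/5 -7/5 -2; 0 0 6 265/27 259/27; 0 0 0 868/81 727/81]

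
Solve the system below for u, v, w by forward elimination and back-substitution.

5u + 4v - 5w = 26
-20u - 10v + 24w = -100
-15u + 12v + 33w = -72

Forward elimination on [A|b]:
R2 <- R2 - (-4)*R1:  [ 0  6  4  4 ]
R3 <- R3 - (-3)*R1:  [  0  24  18   6 ]
R3 <- R3 - (4)*R2:  [   0    0    2  -10 ]
Row echelon form:
[ 5  4  -5  |   26 ]
[ 0  6   4  |    4 ]
[ 0  0   2  |  -10 ]
Back-substitution:
w = (-10) / 2 = -5
v = (4 - (4)*(-5)) / 6 = 4
u = (26 - (4)*(4) - (-5)*(-5)) / 5 = -3

(-3, 4, -5)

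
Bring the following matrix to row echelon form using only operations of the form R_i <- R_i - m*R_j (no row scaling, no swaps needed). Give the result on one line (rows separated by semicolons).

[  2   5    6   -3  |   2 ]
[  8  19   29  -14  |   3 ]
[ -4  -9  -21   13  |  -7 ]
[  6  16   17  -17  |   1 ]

REF = [2 5 6 -3 2; 0 -1 5 -2 -5; 0 0 -4 5 -8; 0 0 0 -5 -18]

Forward elimination:
R2 <- R2 - (4)*R1:  [  0  -1   5  -2  -5 ]
R3 <- R3 - (-2)*R1:  [  0   1  -9   7  -3 ]
R4 <- R4 - (3)*R1:  [  0   1  -1  -8  -5 ]
R3 <- R3 - (-1)*R2:  [  0   0  -4   5  -8 ]
R4 <- R4 - (-1)*R2:  [   0    0    4  -10  -10 ]
R4 <- R4 - (-1)*R3:  [   0    0    0   -5  -18 ]
Row echelon form:
[ 2   5   6  -3  |    2 ]
[ 0  -1   5  -2  |   -5 ]
[ 0   0  -4   5  |   -8 ]
[ 0   0   0  -5  |  -18 ]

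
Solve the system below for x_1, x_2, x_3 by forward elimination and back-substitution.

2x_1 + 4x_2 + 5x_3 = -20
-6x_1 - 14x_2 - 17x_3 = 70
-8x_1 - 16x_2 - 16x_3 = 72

(1, -3, -2)

Forward elimination on [A|b]:
R2 <- R2 - (-3)*R1:  [  0  -2  -2  10 ]
R3 <- R3 - (-4)*R1:  [  0   0   4  -8 ]
Row echelon form:
[ 2   4   5  |  -20 ]
[ 0  -2  -2  |   10 ]
[ 0   0   4  |   -8 ]
Back-substitution:
x_3 = (-8) / 4 = -2
x_2 = (10 - (-2)*(-2)) / -2 = -3
x_1 = (-20 - (4)*(-3) - (5)*(-2)) / 2 = 1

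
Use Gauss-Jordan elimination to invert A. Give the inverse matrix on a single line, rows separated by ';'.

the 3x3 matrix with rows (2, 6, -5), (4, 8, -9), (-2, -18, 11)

inverse = [37/12 -1 7/12; 13/12 -1/2 1/12; 7/3 -1 1/3]

Gauss-Jordan on [A | I]:
R1 <- (1/2)*R1:  [    1     3  -5/2  |   1/2     0     0 ]
R2 <- R2 - (4)*R1:  [  0  -4   1  |  -2   1   0 ]
R3 <- R3 - (-2)*R1:  [   0  -12    6  |    1    0    1 ]
R2 <- (1/-4)*R2:  [    0     1  -1/4  |   1/2  -1/4     0 ]
R1 <- R1 - (3)*R2:  [    1     0  -7/4  |    -1   3/4     0 ]
R3 <- R3 - (-12)*R2:  [  0   0   3  |   7  -3   1 ]
R3 <- (1/3)*R3:  [   0    0    1  |  7/3   -1  1/3 ]
R1 <- R1 - (-7/4)*R3:  [     1      0      0  |  37/12     -1   7/12 ]
R2 <- R2 - (-1/4)*R3:  [     0      1      0  |  13/12   -1/2   1/12 ]
Right block of [I | A^{-1}] is the inverse:
[ 37/12    -1  7/12 ]
[ 13/12  -1/2  1/12 ]
[   7/3    -1   1/3 ]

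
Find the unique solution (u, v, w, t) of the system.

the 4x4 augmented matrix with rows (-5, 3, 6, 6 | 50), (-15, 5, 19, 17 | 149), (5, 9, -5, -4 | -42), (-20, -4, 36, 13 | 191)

(-4, 0, 2, 3)

Forward elimination on [A|b]:
R2 <- R2 - (3)*R1:  [  0  -4   1  -1  -1 ]
R3 <- R3 - (-1)*R1:  [  0  12   1   2   8 ]
R4 <- R4 - (4)*R1:  [   0  -16   12  -11   -9 ]
R3 <- R3 - (-3)*R2:  [  0   0   4  -1   5 ]
R4 <- R4 - (4)*R2:  [  0   0   8  -7  -5 ]
R4 <- R4 - (2)*R3:  [   0    0    0   -5  -15 ]
Row echelon form:
[ -5   3  6   6  |   50 ]
[  0  -4  1  -1  |   -1 ]
[  0   0  4  -1  |    5 ]
[  0   0  0  -5  |  -15 ]
Back-substitution:
t = (-15) / -5 = 3
w = (5 - (-1)*(3)) / 4 = 2
v = (-1 - (1)*(2) - (-1)*(3)) / -4 = 0
u = (50 - (3)*(0) - (6)*(2) - (6)*(3)) / -5 = -4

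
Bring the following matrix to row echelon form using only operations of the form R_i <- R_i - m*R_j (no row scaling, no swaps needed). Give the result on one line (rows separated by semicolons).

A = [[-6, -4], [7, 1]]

Forward elimination:
R2 <- R2 - (-7/6)*R1:  [     0  -11/3 ]
Row echelon form:
[ -6     -4 ]
[  0  -11/3 ]

REF = [-6 -4; 0 -11/3]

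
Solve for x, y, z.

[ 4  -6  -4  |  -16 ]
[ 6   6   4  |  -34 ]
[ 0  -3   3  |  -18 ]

(-5, 2, -4)

Forward elimination on [A|b]:
R2 <- R2 - (3/2)*R1:  [   0   15   10  -10 ]
R3 <- R3 - (-1/5)*R2:  [   0    0    5  -20 ]
Row echelon form:
[ 4  -6  -4  |  -16 ]
[ 0  15  10  |  -10 ]
[ 0   0   5  |  -20 ]
Back-substitution:
z = (-20) / 5 = -4
y = (-10 - (10)*(-4)) / 15 = 2
x = (-16 - (-6)*(2) - (-4)*(-4)) / 4 = -5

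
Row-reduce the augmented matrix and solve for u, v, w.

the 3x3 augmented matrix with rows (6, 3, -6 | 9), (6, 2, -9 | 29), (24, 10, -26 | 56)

Forward elimination on [A|b]:
R2 <- R2 - (1)*R1:  [  0  -1  -3  20 ]
R3 <- R3 - (4)*R1:  [  0  -2  -2  20 ]
R3 <- R3 - (2)*R2:  [   0    0    4  -20 ]
Row echelon form:
[ 6   3  -6  |    9 ]
[ 0  -1  -3  |   20 ]
[ 0   0   4  |  -20 ]
Back-substitution:
w = (-20) / 4 = -5
v = (20 - (-3)*(-5)) / -1 = -5
u = (9 - (3)*(-5) - (-6)*(-5)) / 6 = -1

(-1, -5, -5)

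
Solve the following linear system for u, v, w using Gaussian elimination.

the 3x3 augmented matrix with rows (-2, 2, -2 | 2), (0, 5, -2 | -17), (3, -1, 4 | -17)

(-2, -5, -4)

Forward elimination on [A|b]:
R3 <- R3 - (-3/2)*R1:  [   0    2    1  -14 ]
R3 <- R3 - (2/5)*R2:  [     0      0    9/5  -36/5 ]
Row echelon form:
[ -2  2   -2  |      2 ]
[  0  5   -2  |    -17 ]
[  0  0  9/5  |  -36/5 ]
Back-substitution:
w = (-36/5) / (9/5) = -4
v = (-17 - (-2)*(-4)) / 5 = -5
u = (2 - (2)*(-5) - (-2)*(-4)) / -2 = -2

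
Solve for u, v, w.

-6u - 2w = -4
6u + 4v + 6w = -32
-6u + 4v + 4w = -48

Forward elimination on [A|b]:
R2 <- R2 - (-1)*R1:  [   0    4    4  -36 ]
R3 <- R3 - (1)*R1:  [   0    4    6  -44 ]
R3 <- R3 - (1)*R2:  [  0   0   2  -8 ]
Row echelon form:
[ -6  0  -2  |   -4 ]
[  0  4   4  |  -36 ]
[  0  0   2  |   -8 ]
Back-substitution:
w = (-8) / 2 = -4
v = (-36 - (4)*(-4)) / 4 = -5
u = (-4 - (-2)*(-4)) / -6 = 2

(2, -5, -4)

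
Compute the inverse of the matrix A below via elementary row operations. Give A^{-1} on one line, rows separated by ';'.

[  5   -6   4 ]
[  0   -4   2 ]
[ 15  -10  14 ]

inverse = [3/10 -11/30 -1/30; -1/4 -1/12 1/12; -1/2 1/3 1/6]

Gauss-Jordan on [A | I]:
R1 <- (1/5)*R1:  [    1  -6/5   4/5  |   1/5     0     0 ]
R3 <- R3 - (15)*R1:  [  0   8   2  |  -3   0   1 ]
R2 <- (1/-4)*R2:  [    0     1  -1/2  |     0  -1/4     0 ]
R1 <- R1 - (-6/5)*R2:  [     1      0    1/5  |    1/5  -3/10      0 ]
R3 <- R3 - (8)*R2:  [  0   0   6  |  -3   2   1 ]
R3 <- (1/6)*R3:  [    0     0     1  |  -1/2   1/3   1/6 ]
R1 <- R1 - (1/5)*R3:  [      1       0       0  |    3/10  -11/30   -1/30 ]
R2 <- R2 - (-1/2)*R3:  [     0      1      0  |   -1/4  -1/12   1/12 ]
Right block of [I | A^{-1}] is the inverse:
[ 3/10  -11/30  -1/30 ]
[ -1/4   -1/12   1/12 ]
[ -1/2     1/3    1/6 ]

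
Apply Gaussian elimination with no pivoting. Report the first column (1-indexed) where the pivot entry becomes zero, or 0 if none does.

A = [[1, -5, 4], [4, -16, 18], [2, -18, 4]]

Naive forward elimination:
R2 <- R2 - (4)*R1:  [ 0  4  2 ]
R3 <- R3 - (2)*R1:  [  0  -8  -4 ]
R3 <- R3 - (-2)*R2:  [ 0  0  0 ]
Matrix at this point:
[ 1  -5  4 ]
[ 0   4  2 ]
[ 0   0  0 ]
Pivot entry (3,3) in the last row is zero and there are no rows below to swap with -> zero pivot in column 3 (A is singular).

first zero-pivot column = 3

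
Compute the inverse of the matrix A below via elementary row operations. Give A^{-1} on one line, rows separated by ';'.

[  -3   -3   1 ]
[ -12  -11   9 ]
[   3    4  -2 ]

inverse = [-7/9 -1/9 -8/9; 1/6 1/6 5/6; -5/6 1/6 -1/6]

Gauss-Jordan on [A | I]:
R1 <- (1/-3)*R1:  [    1     1  -1/3  |  -1/3     0     0 ]
R2 <- R2 - (-12)*R1:  [  0   1   5  |  -4   1   0 ]
R3 <- R3 - (3)*R1:  [  0   1  -1  |   1   0   1 ]
R1 <- R1 - (1)*R2:  [     1      0  -16/3  |   11/3     -1      0 ]
R3 <- R3 - (1)*R2:  [  0   0  -6  |   5  -1   1 ]
R3 <- (1/-6)*R3:  [    0     0     1  |  -5/6   1/6  -1/6 ]
R1 <- R1 - (-16/3)*R3:  [    1     0     0  |  -7/9  -1/9  -8/9 ]
R2 <- R2 - (5)*R3:  [   0    1    0  |  1/6  1/6  5/6 ]
Right block of [I | A^{-1}] is the inverse:
[ -7/9  -1/9  -8/9 ]
[  1/6   1/6   5/6 ]
[ -5/6   1/6  -1/6 ]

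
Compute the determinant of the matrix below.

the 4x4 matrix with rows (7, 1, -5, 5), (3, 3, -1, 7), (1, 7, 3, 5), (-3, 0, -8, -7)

det(A) = -1680

Forward elimination:
R2 <- R2 - (3/7)*R1:  [    0  18/7   8/7  34/7 ]
R3 <- R3 - (1/7)*R1:  [    0  48/7  26/7  30/7 ]
R4 <- R4 - (-3/7)*R1:  [     0    3/7  -71/7  -34/7 ]
R3 <- R3 - (8/3)*R2:  [     0      0    2/3  -26/3 ]
R4 <- R4 - (1/6)*R2:  [     0      0  -31/3  -17/3 ]
R4 <- R4 - (-31/2)*R3:  [    0     0     0  -140 ]
Upper-triangular form:
[ 7     1   -5      5 ]
[ 0  18/7  8/7   34/7 ]
[ 0     0  2/3  -26/3 ]
[ 0     0    0   -140 ]
det(A) = (-1)^0 * (7) * (18/7) * (2/3) * (-140) = -1680  (0 row swaps -> sign +1)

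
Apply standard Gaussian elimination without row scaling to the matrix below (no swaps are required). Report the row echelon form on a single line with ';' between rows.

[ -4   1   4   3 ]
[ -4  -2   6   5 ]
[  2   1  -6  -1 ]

REF = [-4 1 4 3; 0 -3 2 2; 0 0 -3 3/2]

Forward elimination:
R2 <- R2 - (1)*R1:  [  0  -3   2   2 ]
R3 <- R3 - (-1/2)*R1:  [   0  3/2   -4  1/2 ]
R3 <- R3 - (-1/2)*R2:  [   0    0   -3  3/2 ]
Row echelon form:
[ -4   1   4    3 ]
[  0  -3   2    2 ]
[  0   0  -3  3/2 ]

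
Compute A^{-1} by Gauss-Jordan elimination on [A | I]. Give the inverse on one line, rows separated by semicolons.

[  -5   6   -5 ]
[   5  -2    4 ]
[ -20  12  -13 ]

Gauss-Jordan on [A | I]:
R1 <- (1/-5)*R1:  [    1  -6/5     1  |  -1/5     0     0 ]
R2 <- R2 - (5)*R1:  [  0   4  -1  |   1   1   0 ]
R3 <- R3 - (-20)*R1:  [   0  -12    7  |   -4    0    1 ]
R2 <- (1/4)*R2:  [    0     1  -1/4  |   1/4   1/4     0 ]
R1 <- R1 - (-6/5)*R2:  [    1     0  7/10  |  1/10  3/10     0 ]
R3 <- R3 - (-12)*R2:  [  0   0   4  |  -1   3   1 ]
R3 <- (1/4)*R3:  [    0     0     1  |  -1/4   3/4   1/4 ]
R1 <- R1 - (7/10)*R3:  [     1      0      0  |  11/40  -9/40  -7/40 ]
R2 <- R2 - (-1/4)*R3:  [    0     1     0  |  3/16  7/16  1/16 ]
Right block of [I | A^{-1}] is the inverse:
[ 11/40  -9/40  -7/40 ]
[  3/16   7/16   1/16 ]
[  -1/4    3/4    1/4 ]

inverse = [11/40 -9/40 -7/40; 3/16 7/16 1/16; -1/4 3/4 1/4]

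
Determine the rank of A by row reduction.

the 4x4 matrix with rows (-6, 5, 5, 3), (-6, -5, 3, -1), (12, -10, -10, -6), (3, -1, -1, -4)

Row reduction:
R2 <- R2 - (1)*R1:  [   0  -10   -2   -4 ]
R3 <- R3 - (-2)*R1:  [ 0  0  0  0 ]
R4 <- R4 - (-1/2)*R1:  [    0   3/2   3/2  -5/2 ]
R4 <- R4 - (-3/20)*R2:  [      0       0     6/5  -31/10 ]
R3 <-> R4   (pivot in column 3 was zero)
[ -6    5    5       3 ]
[  0  -10   -2      -4 ]
[  0    0  6/5  -31/10 ]
[  0    0    0       0 ]
Row echelon form:
[ -6    5    5       3 ]
[  0  -10   -2      -4 ]
[  0    0  6/5  -31/10 ]
[  0    0    0       0 ]
Nonzero rows / pivot columns: 3

rank(A) = 3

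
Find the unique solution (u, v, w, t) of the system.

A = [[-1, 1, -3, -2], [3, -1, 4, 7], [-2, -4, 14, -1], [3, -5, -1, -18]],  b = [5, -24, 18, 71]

(0, 0, 1, -4)

Forward elimination on [A|b]:
R2 <- R2 - (-3)*R1:  [  0   2  -5   1  -9 ]
R3 <- R3 - (2)*R1:  [  0  -6  20   3   8 ]
R4 <- R4 - (-3)*R1:  [   0   -2  -10  -24   86 ]
R3 <- R3 - (-3)*R2:  [   0    0    5    6  -19 ]
R4 <- R4 - (-1)*R2:  [   0    0  -15  -23   77 ]
R4 <- R4 - (-3)*R3:  [  0   0   0  -5  20 ]
Row echelon form:
[ -1  1  -3  -2  |    5 ]
[  0  2  -5   1  |   -9 ]
[  0  0   5   6  |  -19 ]
[  0  0   0  -5  |   20 ]
Back-substitution:
t = (20) / -5 = -4
w = (-19 - (6)*(-4)) / 5 = 1
v = (-9 - (-5)*(1) - (1)*(-4)) / 2 = 0
u = (5 - (1)*(0) - (-3)*(1) - (-2)*(-4)) / -1 = 0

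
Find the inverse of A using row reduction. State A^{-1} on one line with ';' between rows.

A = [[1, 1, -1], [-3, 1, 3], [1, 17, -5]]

inverse = [7/2 3/4 -1/4; 3/4 1/4 0; 13/4 1 -1/4]

Gauss-Jordan on [A | I]:
R2 <- R2 - (-3)*R1:  [ 0  4  0  |  3  1  0 ]
R3 <- R3 - (1)*R1:  [  0  16  -4  |  -1   0   1 ]
R2 <- (1/4)*R2:  [   0    1    0  |  3/4  1/4    0 ]
R1 <- R1 - (1)*R2:  [    1     0    -1  |   1/4  -1/4     0 ]
R3 <- R3 - (16)*R2:  [   0    0   -4  |  -13   -4    1 ]
R3 <- (1/-4)*R3:  [    0     0     1  |  13/4     1  -1/4 ]
R1 <- R1 - (-1)*R3:  [    1     0     0  |   7/2   3/4  -1/4 ]
Right block of [I | A^{-1}] is the inverse:
[  7/2  3/4  -1/4 ]
[  3/4  1/4     0 ]
[ 13/4    1  -1/4 ]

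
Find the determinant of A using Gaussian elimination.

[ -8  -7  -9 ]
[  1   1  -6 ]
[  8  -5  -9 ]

det(A) = 702

Forward elimination:
R2 <- R2 - (-1/8)*R1:  [     0    1/8  -57/8 ]
R3 <- R3 - (-1)*R1:  [   0  -12  -18 ]
R3 <- R3 - (-96)*R2:  [    0     0  -702 ]
Upper-triangular form:
[ -8   -7     -9 ]
[  0  1/8  -57/8 ]
[  0    0   -702 ]
det(A) = (-1)^0 * (-8) * (1/8) * (-702) = 702  (0 row swaps -> sign +1)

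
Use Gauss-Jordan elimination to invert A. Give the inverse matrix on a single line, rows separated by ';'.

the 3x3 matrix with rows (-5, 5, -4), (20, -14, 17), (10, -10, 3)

inverse = [64/75 1/6 29/150; 11/15 1/6 1/30; -2/5 0 -1/5]

Gauss-Jordan on [A | I]:
R1 <- (1/-5)*R1:  [    1    -1   4/5  |  -1/5     0     0 ]
R2 <- R2 - (20)*R1:  [ 0  6  1  |  4  1  0 ]
R3 <- R3 - (10)*R1:  [  0   0  -5  |   2   0   1 ]
R2 <- (1/6)*R2:  [   0    1  1/6  |  2/3  1/6    0 ]
R1 <- R1 - (-1)*R2:  [     1      0  29/30  |   7/15    1/6      0 ]
R3 <- (1/-5)*R3:  [    0     0     1  |  -2/5     0  -1/5 ]
R1 <- R1 - (29/30)*R3:  [      1       0       0  |   64/75     1/6  29/150 ]
R2 <- R2 - (1/6)*R3:  [     0      1      0  |  11/15    1/6   1/30 ]
Right block of [I | A^{-1}] is the inverse:
[ 64/75  1/6  29/150 ]
[ 11/15  1/6    1/30 ]
[  -2/5    0    -1/5 ]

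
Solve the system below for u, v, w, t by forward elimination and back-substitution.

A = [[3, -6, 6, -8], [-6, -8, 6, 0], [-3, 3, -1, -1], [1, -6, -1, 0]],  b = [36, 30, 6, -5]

Forward elimination on [A|b]:
R2 <- R2 - (-2)*R1:  [   0  -20   18  -16  102 ]
R3 <- R3 - (-1)*R1:  [  0  -3   5  -9  42 ]
R4 <- R4 - (1/3)*R1:  [   0   -4   -3  8/3  -17 ]
R3 <- R3 - (3/20)*R2:  [      0       0   23/10   -33/5  267/10 ]
R4 <- R4 - (1/5)*R2:  [      0       0   -33/5   88/15  -187/5 ]
R4 <- R4 - (-66/23)*R3:  [       0        0        0  -902/69   902/23 ]
Row echelon form:
[ 3   -6      6       -8  |      36 ]
[ 0  -20     18      -16  |     102 ]
[ 0    0  23/10    -33/5  |  267/10 ]
[ 0    0      0  -902/69  |  902/23 ]
Back-substitution:
t = (902/23) / (-902/69) = -3
w = (267/10 - (-33/5)*(-3)) / (23/10) = 3
v = (102 - (18)*(3) - (-16)*(-3)) / -20 = 0
u = (36 - (-6)*(0) - (6)*(3) - (-8)*(-3)) / 3 = -2

(-2, 0, 3, -3)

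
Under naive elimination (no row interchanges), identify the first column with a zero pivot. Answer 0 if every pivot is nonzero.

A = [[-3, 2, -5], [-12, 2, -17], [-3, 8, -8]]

first zero-pivot column = 3

Naive forward elimination:
R2 <- R2 - (4)*R1:  [  0  -6   3 ]
R3 <- R3 - (1)*R1:  [  0   6  -3 ]
R3 <- R3 - (-1)*R2:  [ 0  0  0 ]
Matrix at this point:
[ -3   2  -5 ]
[  0  -6   3 ]
[  0   0   0 ]
Pivot entry (3,3) in the last row is zero and there are no rows below to swap with -> zero pivot in column 3 (A is singular).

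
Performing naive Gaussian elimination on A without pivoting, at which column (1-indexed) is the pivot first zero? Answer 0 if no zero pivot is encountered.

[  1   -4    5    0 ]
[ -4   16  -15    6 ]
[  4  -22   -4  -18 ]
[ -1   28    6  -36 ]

first zero-pivot column = 2

Naive forward elimination:
R2 <- R2 - (-4)*R1:  [ 0  0  5  6 ]
R3 <- R3 - (4)*R1:  [   0   -6  -24  -18 ]
R4 <- R4 - (-1)*R1:  [   0   24   11  -36 ]
Matrix at this point:
[ 1  -4    5    0 ]
[ 0   0    5    6 ]
[ 0  -6  -24  -18 ]
[ 0  24   11  -36 ]
Pivot entry (2,2) is zero but row 3 has -6 in column 2 -> naive elimination stops; a row interchange (e.g. R2 <-> R3) would be required here.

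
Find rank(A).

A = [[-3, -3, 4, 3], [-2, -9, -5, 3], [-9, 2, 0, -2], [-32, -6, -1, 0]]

Row reduction:
R2 <- R2 - (2/3)*R1:  [     0     -7  -23/3      1 ]
R3 <- R3 - (3)*R1:  [   0   11  -12  -11 ]
R4 <- R4 - (32/3)*R1:  [      0      26  -131/3     -32 ]
R3 <- R3 - (-11/7)*R2:  [       0        0  -505/21    -66/7 ]
R4 <- R4 - (-26/7)*R2:  [      0       0  -505/7  -198/7 ]
R4 <- R4 - (3)*R3:  [ 0  0  0  0 ]
Row echelon form:
[ -3  -3        4      3 ]
[  0  -7    -23/3      1 ]
[  0   0  -505/21  -66/7 ]
[  0   0        0      0 ]
Nonzero rows / pivot columns: 3

rank(A) = 3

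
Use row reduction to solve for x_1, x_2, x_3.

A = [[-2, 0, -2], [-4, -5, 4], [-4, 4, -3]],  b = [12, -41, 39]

(-1, 5, -5)

Forward elimination on [A|b]:
R2 <- R2 - (2)*R1:  [   0   -5    8  -65 ]
R3 <- R3 - (2)*R1:  [  0   4   1  15 ]
R3 <- R3 - (-4/5)*R2:  [    0     0  37/5   -37 ]
Row echelon form:
[ -2   0    -2  |   12 ]
[  0  -5     8  |  -65 ]
[  0   0  37/5  |  -37 ]
Back-substitution:
x_3 = (-37) / (37/5) = -5
x_2 = (-65 - (8)*(-5)) / -5 = 5
x_1 = (12 - (-2)*(-5)) / -2 = -1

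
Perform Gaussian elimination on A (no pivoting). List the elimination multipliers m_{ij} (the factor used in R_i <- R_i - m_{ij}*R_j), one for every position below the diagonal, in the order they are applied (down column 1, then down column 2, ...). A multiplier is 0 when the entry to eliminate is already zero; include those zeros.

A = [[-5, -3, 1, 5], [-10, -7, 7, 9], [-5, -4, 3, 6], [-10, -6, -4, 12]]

multipliers: 2, 1, 2, 1, 0, 2

Forward elimination:
R2 <- R2 - (2)*R1:  [  0  -1   5  -1 ]
R3 <- R3 - (1)*R1:  [  0  -1   2   1 ]
R4 <- R4 - (2)*R1:  [  0   0  -6   2 ]
R3 <- R3 - (1)*R2:  [  0   0  -3   2 ]
R4: entry in column 2 is already 0 -> m_{42} = 0 (no row operation needed)
R4 <- R4 - (2)*R3:  [  0   0   0  -2 ]
Multipliers (in order of application): m_{21} = 2, m_{31} = 1, m_{41} = 2, m_{32} = 1, m_{42} = 0, m_{43} = 2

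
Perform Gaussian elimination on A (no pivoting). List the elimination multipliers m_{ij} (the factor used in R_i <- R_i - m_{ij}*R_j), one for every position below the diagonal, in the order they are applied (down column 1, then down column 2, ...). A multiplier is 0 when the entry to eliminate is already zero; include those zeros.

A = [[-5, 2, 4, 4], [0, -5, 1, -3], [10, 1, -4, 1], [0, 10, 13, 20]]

multipliers: 0, -2, 0, -1, -2, 3

Forward elimination:
R2: entry in column 1 is already 0 -> m_{21} = 0 (no row operation needed)
R3 <- R3 - (-2)*R1:  [ 0  5  4  9 ]
R4: entry in column 1 is already 0 -> m_{41} = 0 (no row operation needed)
R3 <- R3 - (-1)*R2:  [ 0  0  5  6 ]
R4 <- R4 - (-2)*R2:  [  0   0  15  14 ]
R4 <- R4 - (3)*R3:  [  0   0   0  -4 ]
Multipliers (in order of application): m_{21} = 0, m_{31} = -2, m_{41} = 0, m_{32} = -1, m_{42} = -2, m_{43} = 3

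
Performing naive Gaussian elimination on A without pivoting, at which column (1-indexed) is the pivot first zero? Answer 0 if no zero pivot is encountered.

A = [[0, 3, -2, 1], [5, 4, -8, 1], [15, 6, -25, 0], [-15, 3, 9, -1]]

first zero-pivot column = 1

Naive forward elimination:
Pivot entry (1,1) is zero but row 2 has 5 in column 1 -> naive elimination stops; a row interchange (e.g. R1 <-> R2) would be required here.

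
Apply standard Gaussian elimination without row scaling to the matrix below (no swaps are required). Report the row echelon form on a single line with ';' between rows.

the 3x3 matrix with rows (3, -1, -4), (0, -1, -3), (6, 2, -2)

Forward elimination:
R3 <- R3 - (2)*R1:  [ 0  4  6 ]
R3 <- R3 - (-4)*R2:  [  0   0  -6 ]
Row echelon form:
[ 3  -1  -4 ]
[ 0  -1  -3 ]
[ 0   0  -6 ]

REF = [3 -1 -4; 0 -1 -3; 0 0 -6]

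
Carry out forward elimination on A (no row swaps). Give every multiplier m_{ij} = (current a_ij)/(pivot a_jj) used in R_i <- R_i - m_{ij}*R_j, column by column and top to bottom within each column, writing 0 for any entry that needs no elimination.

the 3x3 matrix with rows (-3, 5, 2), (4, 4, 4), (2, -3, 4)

Forward elimination:
R2 <- R2 - (-4/3)*R1:  [    0  32/3  20/3 ]
R3 <- R3 - (-2/3)*R1:  [    0   1/3  16/3 ]
R3 <- R3 - (1/32)*R2:  [    0     0  41/8 ]
Multipliers (in order of application): m_{21} = -4/3, m_{31} = -2/3, m_{32} = 1/32

multipliers: -4/3, -2/3, 1/32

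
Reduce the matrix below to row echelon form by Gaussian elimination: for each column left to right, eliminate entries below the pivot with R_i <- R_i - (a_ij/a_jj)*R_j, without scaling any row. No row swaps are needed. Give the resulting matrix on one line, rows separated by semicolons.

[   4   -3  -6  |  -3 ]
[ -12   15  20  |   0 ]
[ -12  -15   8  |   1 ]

Forward elimination:
R2 <- R2 - (-3)*R1:  [  0   6   2  -9 ]
R3 <- R3 - (-3)*R1:  [   0  -24  -10   -8 ]
R3 <- R3 - (-4)*R2:  [   0    0   -2  -44 ]
Row echelon form:
[ 4  -3  -6  |   -3 ]
[ 0   6   2  |   -9 ]
[ 0   0  -2  |  -44 ]

REF = [4 -3 -6 -3; 0 6 2 -9; 0 0 -2 -44]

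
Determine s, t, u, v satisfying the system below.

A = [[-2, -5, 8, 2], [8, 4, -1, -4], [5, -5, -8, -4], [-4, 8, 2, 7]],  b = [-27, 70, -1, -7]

Forward elimination on [A|b]:
R2 <- R2 - (-4)*R1:  [   0  -16   31    4  -38 ]
R3 <- R3 - (-5/2)*R1:  [      0   -35/2      12       1  -137/2 ]
R4 <- R4 - (2)*R1:  [   0   18  -14    3   47 ]
R3 <- R3 - (35/32)*R2:  [       0        0  -701/32    -27/8  -431/16 ]
R4 <- R4 - (-9/8)*R2:  [     0      0  167/8   15/2   17/4 ]
R4 <- R4 - (-668/701)*R3:  [          0           0           0    3003/701  -15015/701 ]
Row echelon form:
[ -2   -5        8         2  |         -27 ]
[  0  -16       31         4  |         -38 ]
[  0    0  -701/32     -27/8  |     -431/16 ]
[  0    0        0  3003/701  |  -15015/701 ]
Back-substitution:
v = (-15015/701) / (3003/701) = -5
u = (-431/16 - (-27/8)*(-5)) / (-701/32) = 2
t = (-38 - (31)*(2) - (4)*(-5)) / -16 = 5
s = (-27 - (-5)*(5) - (8)*(2) - (2)*(-5)) / -2 = 4

(4, 5, 2, -5)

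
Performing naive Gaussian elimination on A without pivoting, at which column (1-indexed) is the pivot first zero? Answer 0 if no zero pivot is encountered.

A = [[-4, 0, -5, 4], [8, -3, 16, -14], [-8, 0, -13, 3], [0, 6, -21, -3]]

Naive forward elimination:
R2 <- R2 - (-2)*R1:  [  0  -3   6  -6 ]
R3 <- R3 - (2)*R1:  [  0   0  -3  -5 ]
R4 <- R4 - (-2)*R2:  [   0    0   -9  -15 ]
R4 <- R4 - (3)*R3:  [ 0  0  0  0 ]
Matrix at this point:
[ -4   0  -5   4 ]
[  0  -3   6  -6 ]
[  0   0  -3  -5 ]
[  0   0   0   0 ]
Pivot entry (4,4) in the last row is zero and there are no rows below to swap with -> zero pivot in column 4 (A is singular).

first zero-pivot column = 4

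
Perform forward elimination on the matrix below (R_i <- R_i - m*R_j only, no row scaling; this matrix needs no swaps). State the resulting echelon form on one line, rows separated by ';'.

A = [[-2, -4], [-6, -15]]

Forward elimination:
R2 <- R2 - (3)*R1:  [  0  -3 ]
Row echelon form:
[ -2  -4 ]
[  0  -3 ]

REF = [-2 -4; 0 -3]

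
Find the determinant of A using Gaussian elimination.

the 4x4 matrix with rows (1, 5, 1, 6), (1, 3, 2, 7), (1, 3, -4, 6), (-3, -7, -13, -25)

det(A) = -24

Forward elimination:
R2 <- R2 - (1)*R1:  [  0  -2   1   1 ]
R3 <- R3 - (1)*R1:  [  0  -2  -5   0 ]
R4 <- R4 - (-3)*R1:  [   0    8  -10   -7 ]
R3 <- R3 - (1)*R2:  [  0   0  -6  -1 ]
R4 <- R4 - (-4)*R2:  [  0   0  -6  -3 ]
R4 <- R4 - (1)*R3:  [  0   0   0  -2 ]
Upper-triangular form:
[ 1   5   1   6 ]
[ 0  -2   1   1 ]
[ 0   0  -6  -1 ]
[ 0   0   0  -2 ]
det(A) = (-1)^0 * (1) * (-2) * (-6) * (-2) = -24  (0 row swaps -> sign +1)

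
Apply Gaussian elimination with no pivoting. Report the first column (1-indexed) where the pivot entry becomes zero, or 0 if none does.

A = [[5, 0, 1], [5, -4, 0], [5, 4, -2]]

Naive forward elimination:
R2 <- R2 - (1)*R1:  [  0  -4  -1 ]
R3 <- R3 - (1)*R1:  [  0   4  -3 ]
R3 <- R3 - (-1)*R2:  [  0   0  -4 ]
All pivots nonzero; naive elimination completes without hitting a zero pivot.

first zero-pivot column = 0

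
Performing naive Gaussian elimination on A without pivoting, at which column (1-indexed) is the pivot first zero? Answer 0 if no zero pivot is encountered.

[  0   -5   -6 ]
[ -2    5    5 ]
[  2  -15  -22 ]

Naive forward elimination:
Pivot entry (1,1) is zero but row 2 has -2 in column 1 -> naive elimination stops; a row interchange (e.g. R1 <-> R2) would be required here.

first zero-pivot column = 1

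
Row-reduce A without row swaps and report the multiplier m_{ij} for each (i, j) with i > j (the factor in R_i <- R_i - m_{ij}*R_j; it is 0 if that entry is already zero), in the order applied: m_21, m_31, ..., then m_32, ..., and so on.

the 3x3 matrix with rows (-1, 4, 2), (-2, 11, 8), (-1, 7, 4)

Forward elimination:
R2 <- R2 - (2)*R1:  [ 0  3  4 ]
R3 <- R3 - (1)*R1:  [ 0  3  2 ]
R3 <- R3 - (1)*R2:  [  0   0  -2 ]
Multipliers (in order of application): m_{21} = 2, m_{31} = 1, m_{32} = 1

multipliers: 2, 1, 1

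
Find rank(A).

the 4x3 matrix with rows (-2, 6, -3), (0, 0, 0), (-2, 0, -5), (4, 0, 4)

rank(A) = 3

Row reduction:
R3 <- R3 - (1)*R1:  [  0  -6  -2 ]
R4 <- R4 - (-2)*R1:  [  0  12  -2 ]
R2 <-> R3   (pivot in column 2 was zero)
[ -2   6  -3 ]
[  0  -6  -2 ]
[  0   0   0 ]
[  0  12  -2 ]
R4 <- R4 - (-2)*R2:  [  0   0  -6 ]
R3 <-> R4   (pivot in column 3 was zero)
[ -2   6  -3 ]
[  0  -6  -2 ]
[  0   0  -6 ]
[  0   0   0 ]
Row echelon form:
[ -2   6  -3 ]
[  0  -6  -2 ]
[  0   0  -6 ]
[  0   0   0 ]
Nonzero rows / pivot columns: 3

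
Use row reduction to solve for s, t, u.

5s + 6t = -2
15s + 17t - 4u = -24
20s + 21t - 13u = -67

(2, -2, 5)

Forward elimination on [A|b]:
R2 <- R2 - (3)*R1:  [   0   -1   -4  -18 ]
R3 <- R3 - (4)*R1:  [   0   -3  -13  -59 ]
R3 <- R3 - (3)*R2:  [  0   0  -1  -5 ]
Row echelon form:
[ 5   6   0  |   -2 ]
[ 0  -1  -4  |  -18 ]
[ 0   0  -1  |   -5 ]
Back-substitution:
u = (-5) / -1 = 5
t = (-18 - (-4)*(5)) / -1 = -2
s = (-2 - (6)*(-2)) / 5 = 2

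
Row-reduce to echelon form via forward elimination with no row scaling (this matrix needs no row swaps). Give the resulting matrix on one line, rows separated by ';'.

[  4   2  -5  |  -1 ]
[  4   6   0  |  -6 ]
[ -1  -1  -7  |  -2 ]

REF = [4 2 -5 -1; 0 4 5 -5; 0 0 -61/8 -23/8]

Forward elimination:
R2 <- R2 - (1)*R1:  [  0   4   5  -5 ]
R3 <- R3 - (-1/4)*R1:  [     0   -1/2  -33/4   -9/4 ]
R3 <- R3 - (-1/8)*R2:  [     0      0  -61/8  -23/8 ]
Row echelon form:
[ 4  2     -5  |     -1 ]
[ 0  4      5  |     -5 ]
[ 0  0  -61/8  |  -23/8 ]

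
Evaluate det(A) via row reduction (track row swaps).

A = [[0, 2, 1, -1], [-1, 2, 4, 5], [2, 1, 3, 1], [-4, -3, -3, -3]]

det(A) = -120

Forward elimination:
R1 <-> R2   (pivot in column 1 was zero)
[ -1   2   4   5 ]
[  0   2   1  -1 ]
[  2   1   3   1 ]
[ -4  -3  -3  -3 ]
R3 <- R3 - (-2)*R1:  [  0   5  11  11 ]
R4 <- R4 - (4)*R1:  [   0  -11  -19  -23 ]
R3 <- R3 - (5/2)*R2:  [    0     0  17/2  27/2 ]
R4 <- R4 - (-11/2)*R2:  [     0      0  -27/2  -57/2 ]
R4 <- R4 - (-27/17)*R3:  [       0        0        0  -120/17 ]
Upper-triangular form:
[ -1  2     4        5 ]
[  0  2     1       -1 ]
[  0  0  17/2     27/2 ]
[  0  0     0  -120/17 ]
det(A) = (-1)^1 * (-1) * (2) * (17/2) * (-120/17) = -120  (1 row swap -> sign -1)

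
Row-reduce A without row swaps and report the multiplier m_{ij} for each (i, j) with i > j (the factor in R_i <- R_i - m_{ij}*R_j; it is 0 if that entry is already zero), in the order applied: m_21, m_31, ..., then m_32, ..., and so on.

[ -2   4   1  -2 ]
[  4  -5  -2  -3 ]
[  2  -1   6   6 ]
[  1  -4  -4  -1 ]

multipliers: -2, -1, -1/2, 1, -2/3, -1/2

Forward elimination:
R2 <- R2 - (-2)*R1:  [  0   3   0  -7 ]
R3 <- R3 - (-1)*R1:  [ 0  3  7  4 ]
R4 <- R4 - (-1/2)*R1:  [    0    -2  -7/2    -2 ]
R3 <- R3 - (1)*R2:  [  0   0   7  11 ]
R4 <- R4 - (-2/3)*R2:  [     0      0   -7/2  -20/3 ]
R4 <- R4 - (-1/2)*R3:  [    0     0     0  -7/6 ]
Multipliers (in order of application): m_{21} = -2, m_{31} = -1, m_{41} = -1/2, m_{32} = 1, m_{42} = -2/3, m_{43} = -1/2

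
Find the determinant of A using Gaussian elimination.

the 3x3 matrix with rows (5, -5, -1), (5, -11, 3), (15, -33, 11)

det(A) = -60

Forward elimination:
R2 <- R2 - (1)*R1:  [  0  -6   4 ]
R3 <- R3 - (3)*R1:  [   0  -18   14 ]
R3 <- R3 - (3)*R2:  [ 0  0  2 ]
Upper-triangular form:
[ 5  -5  -1 ]
[ 0  -6   4 ]
[ 0   0   2 ]
det(A) = (-1)^0 * (5) * (-6) * (2) = -60  (0 row swaps -> sign +1)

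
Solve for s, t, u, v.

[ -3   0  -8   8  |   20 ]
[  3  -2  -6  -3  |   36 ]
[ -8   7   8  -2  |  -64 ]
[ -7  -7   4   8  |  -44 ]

Forward elimination on [A|b]:
R2 <- R2 - (-1)*R1:  [   0   -2  -14    5   56 ]
R3 <- R3 - (8/3)*R1:  [      0       7    88/3   -70/3  -352/3 ]
R4 <- R4 - (7/3)*R1:  [      0      -7    68/3   -32/3  -272/3 ]
R3 <- R3 - (-7/2)*R2:  [     0      0  -59/3  -35/6  236/3 ]
R4 <- R4 - (7/2)*R2:  [      0       0   215/3  -169/6  -860/3 ]
R4 <- R4 - (-215/59)*R3:  [        0         0         0  -2916/59         0 ]
Row echelon form:
[ -3   0     -8         8  |     20 ]
[  0  -2    -14         5  |     56 ]
[  0   0  -59/3     -35/6  |  236/3 ]
[  0   0      0  -2916/59  |      0 ]
Back-substitution:
v = (0) / (-2916/59) = 0
u = (236/3 - (-35/6)*(0)) / (-59/3) = -4
t = (56 - (-14)*(-4) - (5)*(0)) / -2 = 0
s = (20 - (-8)*(-4) - (8)*(0)) / -3 = 4

(4, 0, -4, 0)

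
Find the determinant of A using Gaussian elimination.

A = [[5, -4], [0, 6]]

Forward elimination:
Upper-triangular form:
[ 5  -4 ]
[ 0   6 ]
det(A) = (-1)^0 * (5) * (6) = 30  (0 row swaps -> sign +1)

det(A) = 30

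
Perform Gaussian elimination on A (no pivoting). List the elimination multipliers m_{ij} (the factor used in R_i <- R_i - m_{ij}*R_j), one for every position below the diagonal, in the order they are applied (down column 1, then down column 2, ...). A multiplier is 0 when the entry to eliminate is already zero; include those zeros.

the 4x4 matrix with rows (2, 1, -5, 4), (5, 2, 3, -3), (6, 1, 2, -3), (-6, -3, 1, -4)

multipliers: 5/2, 3, -3, 4, 0, 14/45

Forward elimination:
R2 <- R2 - (5/2)*R1:  [    0  -1/2  31/2   -13 ]
R3 <- R3 - (3)*R1:  [   0   -2   17  -15 ]
R4 <- R4 - (-3)*R1:  [   0    0  -14    8 ]
R3 <- R3 - (4)*R2:  [   0    0  -45   37 ]
R4: entry in column 2 is already 0 -> m_{42} = 0 (no row operation needed)
R4 <- R4 - (14/45)*R3:  [       0        0        0  -158/45 ]
Multipliers (in order of application): m_{21} = 5/2, m_{31} = 3, m_{41} = -3, m_{32} = 4, m_{42} = 0, m_{43} = 14/45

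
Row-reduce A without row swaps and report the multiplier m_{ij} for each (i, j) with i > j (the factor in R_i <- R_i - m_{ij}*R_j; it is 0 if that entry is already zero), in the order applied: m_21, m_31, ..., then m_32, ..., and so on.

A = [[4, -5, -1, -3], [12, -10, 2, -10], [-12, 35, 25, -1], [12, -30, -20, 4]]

multipliers: 3, -3, 3, 4, -3, -1

Forward elimination:
R2 <- R2 - (3)*R1:  [  0   5   5  -1 ]
R3 <- R3 - (-3)*R1:  [   0   20   22  -10 ]
R4 <- R4 - (3)*R1:  [   0  -15  -17   13 ]
R3 <- R3 - (4)*R2:  [  0   0   2  -6 ]
R4 <- R4 - (-3)*R2:  [  0   0  -2  10 ]
R4 <- R4 - (-1)*R3:  [ 0  0  0  4 ]
Multipliers (in order of application): m_{21} = 3, m_{31} = -3, m_{41} = 3, m_{32} = 4, m_{42} = -3, m_{43} = -1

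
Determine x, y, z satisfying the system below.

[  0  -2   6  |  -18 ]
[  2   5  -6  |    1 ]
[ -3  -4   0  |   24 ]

(-4, -3, -4)

Forward elimination on [A|b]:
R1 <-> R2   (pivot in column 1 was zero)
[  2   5  -6    1 ]
[  0  -2   6  -18 ]
[ -3  -4   0   24 ]
R3 <- R3 - (-3/2)*R1:  [    0   7/2    -9  51/2 ]
R3 <- R3 - (-7/4)*R2:  [   0    0  3/2   -6 ]
Row echelon form:
[ 2   5   -6  |    1 ]
[ 0  -2    6  |  -18 ]
[ 0   0  3/2  |   -6 ]
Back-substitution:
z = (-6) / (3/2) = -4
y = (-18 - (6)*(-4)) / -2 = -3
x = (1 - (5)*(-3) - (-6)*(-4)) / 2 = -4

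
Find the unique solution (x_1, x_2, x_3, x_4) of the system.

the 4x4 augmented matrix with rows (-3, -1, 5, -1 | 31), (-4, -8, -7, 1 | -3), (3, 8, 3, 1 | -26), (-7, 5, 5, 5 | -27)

(1, -5, 5, -4)

Forward elimination on [A|b]:
R2 <- R2 - (4/3)*R1:  [      0   -20/3   -41/3     7/3  -133/3 ]
R3 <- R3 - (-1)*R1:  [ 0  7  8  0  5 ]
R4 <- R4 - (7/3)*R1:  [      0    22/3   -20/3    22/3  -298/3 ]
R3 <- R3 - (-21/20)*R2:  [       0        0  -127/20    49/20  -831/20 ]
R4 <- R4 - (-11/10)*R2:  [        0         0   -217/10     99/10  -1481/10 ]
R4 <- R4 - (434/127)*R3:  [        0         0         0   194/127  -776/127 ]
Row echelon form:
[ -3     -1        5       -1  |        31 ]
[  0  -20/3    -41/3      7/3  |    -133/3 ]
[  0      0  -127/20    49/20  |   -831/20 ]
[  0      0        0  194/127  |  -776/127 ]
Back-substitution:
x_4 = (-776/127) / (194/127) = -4
x_3 = (-831/20 - (49/20)*(-4)) / (-127/20) = 5
x_2 = (-133/3 - (-41/3)*(5) - (7/3)*(-4)) / (-20/3) = -5
x_1 = (31 - (-1)*(-5) - (5)*(5) - (-1)*(-4)) / -3 = 1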